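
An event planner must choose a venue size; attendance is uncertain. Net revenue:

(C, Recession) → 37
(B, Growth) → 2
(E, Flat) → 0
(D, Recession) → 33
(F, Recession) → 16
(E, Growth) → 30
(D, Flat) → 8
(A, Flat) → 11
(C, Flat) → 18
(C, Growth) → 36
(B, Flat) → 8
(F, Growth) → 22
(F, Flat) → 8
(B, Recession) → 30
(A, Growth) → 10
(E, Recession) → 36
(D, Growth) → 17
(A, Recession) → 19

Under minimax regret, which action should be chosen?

Column bests: Recession=37, Flat=18, Growth=36.
A regrets: 18, 7, 26 → max 26
B regrets: 7, 10, 34 → max 34
C regrets: 0, 0, 0 → max 0
D regrets: 4, 10, 19 → max 19
E regrets: 1, 18, 6 → max 18
F regrets: 21, 10, 14 → max 21
Smallest max regret = 0 → C.

C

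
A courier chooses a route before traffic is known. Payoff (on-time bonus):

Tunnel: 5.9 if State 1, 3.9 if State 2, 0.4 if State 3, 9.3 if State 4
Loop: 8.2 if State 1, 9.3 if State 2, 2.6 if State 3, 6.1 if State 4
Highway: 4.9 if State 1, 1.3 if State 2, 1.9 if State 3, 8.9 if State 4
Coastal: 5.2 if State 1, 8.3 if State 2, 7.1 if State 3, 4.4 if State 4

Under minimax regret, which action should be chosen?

Loop

Column bests: State 1=8.2, State 2=9.3, State 3=7.1, State 4=9.3.
Tunnel regrets: 2.3, 5.4, 6.7, 0.0 → max 6.7
Loop regrets: 0.0, 0.0, 4.5, 3.2 → max 4.5
Highway regrets: 3.3, 8.0, 5.2, 0.4 → max 8.0
Coastal regrets: 3.0, 1.0, 0.0, 4.9 → max 4.9
Smallest max regret = 4.5 → Loop.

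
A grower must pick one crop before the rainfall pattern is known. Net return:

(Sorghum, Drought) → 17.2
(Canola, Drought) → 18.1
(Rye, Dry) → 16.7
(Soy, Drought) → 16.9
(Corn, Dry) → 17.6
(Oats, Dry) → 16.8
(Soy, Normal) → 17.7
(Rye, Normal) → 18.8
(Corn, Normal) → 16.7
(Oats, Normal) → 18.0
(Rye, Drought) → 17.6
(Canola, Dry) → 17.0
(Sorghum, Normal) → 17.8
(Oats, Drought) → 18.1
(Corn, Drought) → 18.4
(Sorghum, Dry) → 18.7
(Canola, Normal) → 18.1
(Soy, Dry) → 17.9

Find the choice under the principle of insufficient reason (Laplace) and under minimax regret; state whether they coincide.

Row averages: Canola=266/15, Soy=17.5, Rye=17.7, Sorghum=17.9, Oats=529/30, Corn=527/30
Highest average = 17.9 → Sorghum.
Column bests: Drought=18.4, Dry=18.7, Normal=18.8.
Canola regrets: 0.3, 1.7, 0.7 → max 1.7
Soy regrets: 1.5, 0.8, 1.1 → max 1.5
Rye regrets: 0.8, 2.0, 0.0 → max 2.0
Sorghum regrets: 1.2, 0.0, 1.0 → max 1.2
Oats regrets: 0.3, 1.9, 0.8 → max 1.9
Corn regrets: 0.0, 1.1, 2.1 → max 2.1
Smallest max regret = 1.2 → Sorghum.

laplace → Sorghum; minimax regret → Sorghum (agree)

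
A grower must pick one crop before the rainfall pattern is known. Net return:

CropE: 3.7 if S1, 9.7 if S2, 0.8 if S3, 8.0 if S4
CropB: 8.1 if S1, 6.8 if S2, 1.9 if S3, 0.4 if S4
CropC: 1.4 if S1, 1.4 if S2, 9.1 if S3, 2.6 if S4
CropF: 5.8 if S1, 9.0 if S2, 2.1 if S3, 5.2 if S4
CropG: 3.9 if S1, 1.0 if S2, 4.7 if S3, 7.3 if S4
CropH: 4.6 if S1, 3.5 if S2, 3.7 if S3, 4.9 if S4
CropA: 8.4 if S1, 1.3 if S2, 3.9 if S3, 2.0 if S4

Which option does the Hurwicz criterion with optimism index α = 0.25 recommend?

CropH

CropE: 0.25·9.7 + 0.75·0.8 = 3.025
CropB: 0.25·8.1 + 0.75·0.4 = 2.325
CropC: 0.25·9.1 + 0.75·1.4 = 3.325
CropF: 0.25·9.0 + 0.75·2.1 = 3.825
CropG: 0.25·7.3 + 0.75·1.0 = 2.575
CropH: 0.25·4.9 + 0.75·3.5 = 3.85
CropA: 0.25·8.4 + 0.75·1.3 = 3.075
Highest Hurwicz score = 3.85 → CropH.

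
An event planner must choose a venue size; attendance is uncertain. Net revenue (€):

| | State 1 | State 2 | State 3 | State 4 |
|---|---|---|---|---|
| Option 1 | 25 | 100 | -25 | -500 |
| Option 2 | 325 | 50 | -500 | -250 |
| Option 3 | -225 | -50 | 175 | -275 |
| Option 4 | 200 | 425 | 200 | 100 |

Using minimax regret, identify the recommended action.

Option 4

Column bests: State 1=325, State 2=425, State 3=200, State 4=100.
Option 1 regrets: 300, 325, 225, 600 → max 600
Option 2 regrets: 0, 375, 700, 350 → max 700
Option 3 regrets: 550, 475, 25, 375 → max 550
Option 4 regrets: 125, 0, 0, 0 → max 125
Smallest max regret = 125 → Option 4.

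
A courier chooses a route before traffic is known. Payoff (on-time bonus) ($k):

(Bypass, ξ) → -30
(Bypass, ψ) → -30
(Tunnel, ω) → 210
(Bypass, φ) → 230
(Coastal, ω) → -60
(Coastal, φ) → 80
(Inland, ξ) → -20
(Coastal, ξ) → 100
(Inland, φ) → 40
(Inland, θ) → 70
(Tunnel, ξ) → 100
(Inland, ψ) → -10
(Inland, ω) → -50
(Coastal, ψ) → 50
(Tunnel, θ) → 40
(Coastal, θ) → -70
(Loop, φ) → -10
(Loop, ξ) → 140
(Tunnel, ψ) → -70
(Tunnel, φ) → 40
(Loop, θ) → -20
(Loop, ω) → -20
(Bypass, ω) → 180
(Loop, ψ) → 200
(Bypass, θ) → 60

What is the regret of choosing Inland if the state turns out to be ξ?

160

Best payoff under ξ is 140.
Regret = 140 − (-20) = 160.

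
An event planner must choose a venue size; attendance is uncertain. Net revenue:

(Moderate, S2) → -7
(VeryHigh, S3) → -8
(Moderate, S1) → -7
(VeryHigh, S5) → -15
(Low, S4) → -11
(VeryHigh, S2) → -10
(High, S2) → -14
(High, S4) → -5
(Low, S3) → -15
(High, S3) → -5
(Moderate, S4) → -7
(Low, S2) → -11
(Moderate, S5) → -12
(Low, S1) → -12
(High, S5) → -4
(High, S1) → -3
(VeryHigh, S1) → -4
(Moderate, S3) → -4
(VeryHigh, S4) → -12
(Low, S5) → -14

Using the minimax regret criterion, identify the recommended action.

High

Column bests: S1=-3, S2=-7, S3=-4, S4=-5, S5=-4.
Low regrets: 9, 4, 11, 6, 10 → max 11
Moderate regrets: 4, 0, 0, 2, 8 → max 8
High regrets: 0, 7, 1, 0, 0 → max 7
VeryHigh regrets: 1, 3, 4, 7, 11 → max 11
Smallest max regret = 7 → High.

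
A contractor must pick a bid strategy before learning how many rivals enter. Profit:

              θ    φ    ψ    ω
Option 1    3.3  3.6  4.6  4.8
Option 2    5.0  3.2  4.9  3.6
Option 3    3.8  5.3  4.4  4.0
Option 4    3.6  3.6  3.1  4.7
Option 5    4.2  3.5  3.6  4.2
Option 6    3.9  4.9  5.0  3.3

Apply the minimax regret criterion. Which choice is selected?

Column bests: θ=5.0, φ=5.3, ψ=5.0, ω=4.8.
Option 1 regrets: 1.7, 1.7, 0.4, 0.0 → max 1.7
Option 2 regrets: 0.0, 2.1, 0.1, 1.2 → max 2.1
Option 3 regrets: 1.2, 0.0, 0.6, 0.8 → max 1.2
Option 4 regrets: 1.4, 1.7, 1.9, 0.1 → max 1.9
Option 5 regrets: 0.8, 1.8, 1.4, 0.6 → max 1.8
Option 6 regrets: 1.1, 0.4, 0.0, 1.5 → max 1.5
Smallest max regret = 1.2 → Option 3.

Option 3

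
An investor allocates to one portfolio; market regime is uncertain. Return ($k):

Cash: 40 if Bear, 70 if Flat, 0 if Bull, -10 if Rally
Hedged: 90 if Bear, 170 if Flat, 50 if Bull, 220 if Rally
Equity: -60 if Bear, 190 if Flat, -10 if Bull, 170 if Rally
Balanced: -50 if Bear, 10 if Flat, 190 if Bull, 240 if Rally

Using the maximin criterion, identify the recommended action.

Hedged

Row minima: Cash=-10, Hedged=50, Equity=-60, Balanced=-50
Best worst-case = 50 → Hedged.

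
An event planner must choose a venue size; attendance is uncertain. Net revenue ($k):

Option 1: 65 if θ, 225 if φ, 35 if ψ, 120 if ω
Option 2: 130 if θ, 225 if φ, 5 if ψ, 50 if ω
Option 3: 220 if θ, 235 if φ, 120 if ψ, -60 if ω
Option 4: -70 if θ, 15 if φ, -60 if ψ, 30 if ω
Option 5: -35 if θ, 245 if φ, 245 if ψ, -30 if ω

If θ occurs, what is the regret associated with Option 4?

290

Best payoff under θ is 220.
Regret = 220 − (-70) = 290.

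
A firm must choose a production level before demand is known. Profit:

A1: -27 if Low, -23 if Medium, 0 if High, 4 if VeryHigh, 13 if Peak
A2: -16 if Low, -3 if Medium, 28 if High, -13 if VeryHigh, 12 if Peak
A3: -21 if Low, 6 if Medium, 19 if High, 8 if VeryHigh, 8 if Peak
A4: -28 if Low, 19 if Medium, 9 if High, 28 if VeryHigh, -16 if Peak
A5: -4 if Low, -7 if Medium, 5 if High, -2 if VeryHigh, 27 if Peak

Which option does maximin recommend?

A5

Row minima: A1=-27, A2=-16, A3=-21, A4=-28, A5=-7
Best worst-case = -7 → A5.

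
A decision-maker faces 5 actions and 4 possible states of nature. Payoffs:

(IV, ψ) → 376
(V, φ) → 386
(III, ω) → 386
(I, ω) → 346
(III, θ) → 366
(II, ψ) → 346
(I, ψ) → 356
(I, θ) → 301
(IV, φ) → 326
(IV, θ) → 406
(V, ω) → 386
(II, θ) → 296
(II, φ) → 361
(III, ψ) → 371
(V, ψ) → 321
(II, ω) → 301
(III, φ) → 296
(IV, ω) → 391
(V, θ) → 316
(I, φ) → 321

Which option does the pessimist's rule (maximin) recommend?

Row minima: I=301, II=296, III=296, IV=326, V=316
Best worst-case = 326 → IV.

IV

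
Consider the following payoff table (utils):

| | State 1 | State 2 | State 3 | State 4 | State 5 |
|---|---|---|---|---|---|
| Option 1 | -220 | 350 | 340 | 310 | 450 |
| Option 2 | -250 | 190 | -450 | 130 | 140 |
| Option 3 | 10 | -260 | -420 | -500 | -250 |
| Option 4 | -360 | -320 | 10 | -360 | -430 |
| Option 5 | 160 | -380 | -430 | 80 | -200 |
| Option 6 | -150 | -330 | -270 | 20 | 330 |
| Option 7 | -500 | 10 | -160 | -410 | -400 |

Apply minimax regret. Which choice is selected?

Column bests: State 1=160, State 2=350, State 3=340, State 4=310, State 5=450.
Option 1 regrets: 380, 0, 0, 0, 0 → max 380
Option 2 regrets: 410, 160, 790, 180, 310 → max 790
Option 3 regrets: 150, 610, 760, 810, 700 → max 810
Option 4 regrets: 520, 670, 330, 670, 880 → max 880
Option 5 regrets: 0, 730, 770, 230, 650 → max 770
Option 6 regrets: 310, 680, 610, 290, 120 → max 680
Option 7 regrets: 660, 340, 500, 720, 850 → max 850
Smallest max regret = 380 → Option 1.

Option 1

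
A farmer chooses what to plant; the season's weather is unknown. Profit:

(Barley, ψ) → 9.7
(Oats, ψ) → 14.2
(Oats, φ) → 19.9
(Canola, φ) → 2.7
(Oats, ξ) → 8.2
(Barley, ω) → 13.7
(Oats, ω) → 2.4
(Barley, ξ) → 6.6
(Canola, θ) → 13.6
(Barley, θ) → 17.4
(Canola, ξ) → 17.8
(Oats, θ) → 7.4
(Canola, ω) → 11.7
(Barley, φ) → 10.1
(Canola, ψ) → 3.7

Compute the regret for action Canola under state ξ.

Best payoff under ξ is 17.8.
Regret = 17.8 − 17.8 = 0.0.

0.0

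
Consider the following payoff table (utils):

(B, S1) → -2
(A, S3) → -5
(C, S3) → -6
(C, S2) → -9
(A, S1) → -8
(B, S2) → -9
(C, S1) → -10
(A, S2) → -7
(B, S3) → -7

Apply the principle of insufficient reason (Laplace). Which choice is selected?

B

Row averages: A=-20/3, B=-6, C=-25/3
Highest average = -6 → B.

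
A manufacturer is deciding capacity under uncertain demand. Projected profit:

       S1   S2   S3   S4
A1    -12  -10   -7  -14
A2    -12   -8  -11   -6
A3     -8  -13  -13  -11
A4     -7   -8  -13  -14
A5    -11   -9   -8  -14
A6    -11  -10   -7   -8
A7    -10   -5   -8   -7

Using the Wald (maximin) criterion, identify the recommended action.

A7

Row minima: A1=-14, A2=-12, A3=-13, A4=-14, A5=-14, A6=-11, A7=-10
Best worst-case = -10 → A7.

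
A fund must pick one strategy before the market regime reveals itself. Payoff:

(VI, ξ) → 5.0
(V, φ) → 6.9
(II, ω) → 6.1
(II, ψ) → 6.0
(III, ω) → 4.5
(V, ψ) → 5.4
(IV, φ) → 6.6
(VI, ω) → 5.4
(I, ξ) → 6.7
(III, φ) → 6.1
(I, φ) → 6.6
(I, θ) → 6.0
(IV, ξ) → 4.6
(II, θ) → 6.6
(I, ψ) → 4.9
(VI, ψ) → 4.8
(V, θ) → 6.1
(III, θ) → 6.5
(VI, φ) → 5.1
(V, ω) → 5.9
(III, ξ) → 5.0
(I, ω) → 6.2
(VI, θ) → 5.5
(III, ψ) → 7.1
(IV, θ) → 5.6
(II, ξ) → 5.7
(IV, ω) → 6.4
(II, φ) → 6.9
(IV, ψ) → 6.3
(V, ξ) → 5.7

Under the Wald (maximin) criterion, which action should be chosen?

II

Row minima: I=4.9, II=5.7, III=4.5, IV=4.6, V=5.4, VI=4.8
Best worst-case = 5.7 → II.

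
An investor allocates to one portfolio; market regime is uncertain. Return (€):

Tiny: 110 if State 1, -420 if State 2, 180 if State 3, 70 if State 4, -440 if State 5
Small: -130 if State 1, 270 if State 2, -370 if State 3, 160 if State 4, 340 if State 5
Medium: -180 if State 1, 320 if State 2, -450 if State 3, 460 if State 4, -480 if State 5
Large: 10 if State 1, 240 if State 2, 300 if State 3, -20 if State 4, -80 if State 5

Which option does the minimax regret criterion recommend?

Large

Column bests: State 1=110, State 2=320, State 3=300, State 4=460, State 5=340.
Tiny regrets: 0, 740, 120, 390, 780 → max 780
Small regrets: 240, 50, 670, 300, 0 → max 670
Medium regrets: 290, 0, 750, 0, 820 → max 820
Large regrets: 100, 80, 0, 480, 420 → max 480
Smallest max regret = 480 → Large.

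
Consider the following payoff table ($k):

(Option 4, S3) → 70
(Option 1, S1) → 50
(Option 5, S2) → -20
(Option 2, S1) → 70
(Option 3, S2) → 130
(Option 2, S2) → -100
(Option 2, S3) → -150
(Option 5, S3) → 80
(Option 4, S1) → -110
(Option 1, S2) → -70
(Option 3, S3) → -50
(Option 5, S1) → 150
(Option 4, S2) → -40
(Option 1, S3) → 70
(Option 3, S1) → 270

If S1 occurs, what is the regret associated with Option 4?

380

Best payoff under S1 is 270.
Regret = 270 − (-110) = 380.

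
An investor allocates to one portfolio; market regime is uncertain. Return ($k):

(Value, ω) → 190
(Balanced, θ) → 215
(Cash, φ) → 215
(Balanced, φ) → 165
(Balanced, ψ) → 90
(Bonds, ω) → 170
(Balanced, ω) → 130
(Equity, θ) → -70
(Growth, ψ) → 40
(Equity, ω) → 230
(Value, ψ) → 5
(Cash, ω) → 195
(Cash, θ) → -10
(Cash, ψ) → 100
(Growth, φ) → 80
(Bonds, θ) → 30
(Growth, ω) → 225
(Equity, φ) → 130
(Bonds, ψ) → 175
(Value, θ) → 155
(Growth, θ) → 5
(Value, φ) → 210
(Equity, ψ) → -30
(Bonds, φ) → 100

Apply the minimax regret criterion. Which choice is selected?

Balanced

Column bests: θ=215, φ=215, ψ=175, ω=230.
Growth regrets: 210, 135, 135, 5 → max 210
Value regrets: 60, 5, 170, 40 → max 170
Equity regrets: 285, 85, 205, 0 → max 285
Bonds regrets: 185, 115, 0, 60 → max 185
Cash regrets: 225, 0, 75, 35 → max 225
Balanced regrets: 0, 50, 85, 100 → max 100
Smallest max regret = 100 → Balanced.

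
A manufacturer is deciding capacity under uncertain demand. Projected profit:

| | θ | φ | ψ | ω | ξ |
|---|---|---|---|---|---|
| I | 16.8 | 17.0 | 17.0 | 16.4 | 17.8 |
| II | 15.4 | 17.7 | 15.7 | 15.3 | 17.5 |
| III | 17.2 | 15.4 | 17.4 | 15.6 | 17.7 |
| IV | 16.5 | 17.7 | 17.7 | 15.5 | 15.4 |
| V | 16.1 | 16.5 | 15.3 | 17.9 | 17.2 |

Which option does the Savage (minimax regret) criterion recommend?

I

Column bests: θ=17.2, φ=17.7, ψ=17.7, ω=17.9, ξ=17.8.
I regrets: 0.4, 0.7, 0.7, 1.5, 0.0 → max 1.5
II regrets: 1.8, 0.0, 2.0, 2.6, 0.3 → max 2.6
III regrets: 0.0, 2.3, 0.3, 2.3, 0.1 → max 2.3
IV regrets: 0.7, 0.0, 0.0, 2.4, 2.4 → max 2.4
V regrets: 1.1, 1.2, 2.4, 0.0, 0.6 → max 2.4
Smallest max regret = 1.5 → I.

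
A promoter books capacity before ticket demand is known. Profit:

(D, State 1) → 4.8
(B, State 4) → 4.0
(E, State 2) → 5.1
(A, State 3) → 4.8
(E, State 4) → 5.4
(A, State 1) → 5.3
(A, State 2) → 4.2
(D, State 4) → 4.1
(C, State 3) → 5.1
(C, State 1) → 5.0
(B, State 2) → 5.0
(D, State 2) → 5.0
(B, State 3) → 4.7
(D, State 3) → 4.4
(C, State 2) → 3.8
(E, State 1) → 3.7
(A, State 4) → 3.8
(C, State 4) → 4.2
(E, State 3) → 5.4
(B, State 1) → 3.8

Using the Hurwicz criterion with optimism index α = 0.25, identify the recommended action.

A: 0.25·5.3 + 0.75·3.8 = 4.175
B: 0.25·5.0 + 0.75·3.8 = 4.1
C: 0.25·5.1 + 0.75·3.8 = 4.125
D: 0.25·5.0 + 0.75·4.1 = 4.325
E: 0.25·5.4 + 0.75·3.7 = 4.125
Highest Hurwicz score = 4.325 → D.

D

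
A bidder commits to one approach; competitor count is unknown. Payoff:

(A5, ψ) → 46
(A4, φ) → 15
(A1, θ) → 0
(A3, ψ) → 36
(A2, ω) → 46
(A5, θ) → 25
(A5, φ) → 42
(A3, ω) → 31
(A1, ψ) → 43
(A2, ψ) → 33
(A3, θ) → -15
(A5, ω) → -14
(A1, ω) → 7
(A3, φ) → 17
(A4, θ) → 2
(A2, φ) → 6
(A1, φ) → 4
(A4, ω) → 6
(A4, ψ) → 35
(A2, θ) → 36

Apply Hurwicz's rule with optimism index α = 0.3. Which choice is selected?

A2

A1: 0.3·43 + 0.7·0 = 12.9
A2: 0.3·46 + 0.7·6 = 18
A3: 0.3·36 + 0.7·(-15) = 0.3
A4: 0.3·35 + 0.7·2 = 11.9
A5: 0.3·46 + 0.7·(-14) = 4
Highest Hurwicz score = 18 → A2.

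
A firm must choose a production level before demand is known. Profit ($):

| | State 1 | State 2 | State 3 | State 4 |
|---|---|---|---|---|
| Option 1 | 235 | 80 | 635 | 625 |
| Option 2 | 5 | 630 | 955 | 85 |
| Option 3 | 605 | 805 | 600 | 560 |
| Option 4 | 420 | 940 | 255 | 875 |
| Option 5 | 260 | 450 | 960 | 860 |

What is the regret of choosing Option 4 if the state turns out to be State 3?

705

Best payoff under State 3 is 960.
Regret = 960 − 255 = 705.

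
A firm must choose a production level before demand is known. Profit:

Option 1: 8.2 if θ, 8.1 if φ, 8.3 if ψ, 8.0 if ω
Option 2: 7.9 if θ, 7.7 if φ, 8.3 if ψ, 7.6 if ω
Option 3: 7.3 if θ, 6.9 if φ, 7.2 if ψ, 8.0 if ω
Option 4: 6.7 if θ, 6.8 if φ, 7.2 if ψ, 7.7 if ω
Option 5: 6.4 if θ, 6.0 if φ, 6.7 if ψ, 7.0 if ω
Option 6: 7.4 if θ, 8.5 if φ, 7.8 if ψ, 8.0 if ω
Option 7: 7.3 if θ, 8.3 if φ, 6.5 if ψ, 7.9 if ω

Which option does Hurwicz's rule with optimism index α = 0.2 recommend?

Option 1

Option 1: 0.2·8.3 + 0.8·8.0 = 8.06
Option 2: 0.2·8.3 + 0.8·7.6 = 7.74
Option 3: 0.2·8.0 + 0.8·6.9 = 7.12
Option 4: 0.2·7.7 + 0.8·6.7 = 6.9
Option 5: 0.2·7.0 + 0.8·6.0 = 6.2
Option 6: 0.2·8.5 + 0.8·7.4 = 7.62
Option 7: 0.2·8.3 + 0.8·6.5 = 6.86
Highest Hurwicz score = 8.06 → Option 1.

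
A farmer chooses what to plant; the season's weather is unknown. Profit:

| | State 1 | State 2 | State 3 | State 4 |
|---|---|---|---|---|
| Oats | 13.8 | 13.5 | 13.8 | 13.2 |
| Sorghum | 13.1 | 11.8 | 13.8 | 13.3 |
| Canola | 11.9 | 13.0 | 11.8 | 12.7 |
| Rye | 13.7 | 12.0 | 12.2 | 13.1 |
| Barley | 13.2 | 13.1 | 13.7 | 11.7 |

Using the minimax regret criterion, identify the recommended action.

Oats

Column bests: State 1=13.8, State 2=13.5, State 3=13.8, State 4=13.3.
Oats regrets: 0.0, 0.0, 0.0, 0.1 → max 0.1
Sorghum regrets: 0.7, 1.7, 0.0, 0.0 → max 1.7
Canola regrets: 1.9, 0.5, 2.0, 0.6 → max 2.0
Rye regrets: 0.1, 1.5, 1.6, 0.2 → max 1.6
Barley regrets: 0.6, 0.4, 0.1, 1.6 → max 1.6
Smallest max regret = 0.1 → Oats.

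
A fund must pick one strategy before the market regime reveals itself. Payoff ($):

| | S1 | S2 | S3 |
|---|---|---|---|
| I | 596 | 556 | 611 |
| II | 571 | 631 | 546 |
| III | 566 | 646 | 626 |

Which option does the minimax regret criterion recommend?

III

Column bests: S1=596, S2=646, S3=626.
I regrets: 0, 90, 15 → max 90
II regrets: 25, 15, 80 → max 80
III regrets: 30, 0, 0 → max 30
Smallest max regret = 30 → III.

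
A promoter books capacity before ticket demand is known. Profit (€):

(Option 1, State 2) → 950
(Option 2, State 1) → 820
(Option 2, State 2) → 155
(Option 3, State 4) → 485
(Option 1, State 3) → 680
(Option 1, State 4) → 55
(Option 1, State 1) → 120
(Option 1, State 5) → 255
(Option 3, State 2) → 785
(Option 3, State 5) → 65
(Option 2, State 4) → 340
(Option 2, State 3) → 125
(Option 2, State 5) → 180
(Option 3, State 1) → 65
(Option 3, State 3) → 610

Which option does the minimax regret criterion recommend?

Option 1

Column bests: State 1=820, State 2=950, State 3=680, State 4=485, State 5=255.
Option 1 regrets: 700, 0, 0, 430, 0 → max 700
Option 2 regrets: 0, 795, 555, 145, 75 → max 795
Option 3 regrets: 755, 165, 70, 0, 190 → max 755
Smallest max regret = 700 → Option 1.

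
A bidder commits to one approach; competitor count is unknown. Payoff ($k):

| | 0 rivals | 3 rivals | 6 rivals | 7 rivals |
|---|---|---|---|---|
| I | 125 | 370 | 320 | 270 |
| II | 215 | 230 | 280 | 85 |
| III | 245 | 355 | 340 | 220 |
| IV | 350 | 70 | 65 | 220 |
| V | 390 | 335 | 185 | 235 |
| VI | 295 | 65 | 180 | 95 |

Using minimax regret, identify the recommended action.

Column bests: 0 rivals=390, 3 rivals=370, 6 rivals=340, 7 rivals=270.
I regrets: 265, 0, 20, 0 → max 265
II regrets: 175, 140, 60, 185 → max 185
III regrets: 145, 15, 0, 50 → max 145
IV regrets: 40, 300, 275, 50 → max 300
V regrets: 0, 35, 155, 35 → max 155
VI regrets: 95, 305, 160, 175 → max 305
Smallest max regret = 145 → III.

III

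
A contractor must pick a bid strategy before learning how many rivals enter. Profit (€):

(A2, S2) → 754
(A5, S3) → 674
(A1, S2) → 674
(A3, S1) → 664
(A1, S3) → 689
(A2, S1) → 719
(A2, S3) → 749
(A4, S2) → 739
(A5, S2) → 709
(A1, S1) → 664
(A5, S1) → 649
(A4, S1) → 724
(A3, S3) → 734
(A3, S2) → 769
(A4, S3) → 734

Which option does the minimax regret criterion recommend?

A2

Column bests: S1=724, S2=769, S3=749.
A1 regrets: 60, 95, 60 → max 95
A2 regrets: 5, 15, 0 → max 15
A3 regrets: 60, 0, 15 → max 60
A4 regrets: 0, 30, 15 → max 30
A5 regrets: 75, 60, 75 → max 75
Smallest max regret = 15 → A2.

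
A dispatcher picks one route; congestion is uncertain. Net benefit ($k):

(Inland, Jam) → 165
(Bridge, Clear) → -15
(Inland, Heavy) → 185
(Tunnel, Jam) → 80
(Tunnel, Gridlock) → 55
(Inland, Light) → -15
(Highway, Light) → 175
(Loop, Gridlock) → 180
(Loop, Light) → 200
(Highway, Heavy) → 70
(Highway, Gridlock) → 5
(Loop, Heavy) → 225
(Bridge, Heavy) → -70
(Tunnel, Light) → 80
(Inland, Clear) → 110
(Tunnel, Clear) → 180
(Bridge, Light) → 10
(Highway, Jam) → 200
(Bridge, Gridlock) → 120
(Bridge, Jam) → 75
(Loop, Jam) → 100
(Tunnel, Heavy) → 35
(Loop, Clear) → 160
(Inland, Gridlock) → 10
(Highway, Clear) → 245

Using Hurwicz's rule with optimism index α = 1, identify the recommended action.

Highway

Bridge: 1·120 + 0·(-70) = 120
Inland: 1·185 + 0·(-15) = 185
Loop: 1·225 + 0·100 = 225
Tunnel: 1·180 + 0·35 = 180
Highway: 1·245 + 0·5 = 245
Highest Hurwicz score = 245 → Highway.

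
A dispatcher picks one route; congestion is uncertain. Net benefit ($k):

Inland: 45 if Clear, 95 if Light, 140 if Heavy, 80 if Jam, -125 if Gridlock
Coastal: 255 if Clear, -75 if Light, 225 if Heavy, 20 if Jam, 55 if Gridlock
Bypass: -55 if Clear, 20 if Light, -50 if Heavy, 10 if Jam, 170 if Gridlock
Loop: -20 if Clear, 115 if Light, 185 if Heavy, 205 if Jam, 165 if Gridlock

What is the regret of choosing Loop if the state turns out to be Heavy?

Best payoff under Heavy is 225.
Regret = 225 − 185 = 40.

40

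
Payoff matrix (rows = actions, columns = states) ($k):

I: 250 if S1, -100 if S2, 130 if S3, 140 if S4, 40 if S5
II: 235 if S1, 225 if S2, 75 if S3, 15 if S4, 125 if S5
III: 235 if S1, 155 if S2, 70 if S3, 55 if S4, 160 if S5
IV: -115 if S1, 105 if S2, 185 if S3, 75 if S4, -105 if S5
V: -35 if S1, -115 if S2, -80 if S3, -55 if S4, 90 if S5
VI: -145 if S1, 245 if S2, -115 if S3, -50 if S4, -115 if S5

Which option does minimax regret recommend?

Column bests: S1=250, S2=245, S3=185, S4=140, S5=160.
I regrets: 0, 345, 55, 0, 120 → max 345
II regrets: 15, 20, 110, 125, 35 → max 125
III regrets: 15, 90, 115, 85, 0 → max 115
IV regrets: 365, 140, 0, 65, 265 → max 365
V regrets: 285, 360, 265, 195, 70 → max 360
VI regrets: 395, 0, 300, 190, 275 → max 395
Smallest max regret = 115 → III.

III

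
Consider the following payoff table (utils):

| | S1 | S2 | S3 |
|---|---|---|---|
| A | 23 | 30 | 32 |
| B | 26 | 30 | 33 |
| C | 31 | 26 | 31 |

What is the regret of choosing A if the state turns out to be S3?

Best payoff under S3 is 33.
Regret = 33 − 32 = 1.

1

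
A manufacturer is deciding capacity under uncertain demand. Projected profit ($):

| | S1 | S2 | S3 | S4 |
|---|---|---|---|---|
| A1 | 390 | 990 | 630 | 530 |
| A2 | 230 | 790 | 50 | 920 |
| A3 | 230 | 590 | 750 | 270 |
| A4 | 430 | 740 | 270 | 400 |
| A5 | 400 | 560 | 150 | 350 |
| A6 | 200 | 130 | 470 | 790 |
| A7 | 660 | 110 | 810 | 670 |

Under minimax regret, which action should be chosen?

A1

Column bests: S1=660, S2=990, S3=810, S4=920.
A1 regrets: 270, 0, 180, 390 → max 390
A2 regrets: 430, 200, 760, 0 → max 760
A3 regrets: 430, 400, 60, 650 → max 650
A4 regrets: 230, 250, 540, 520 → max 540
A5 regrets: 260, 430, 660, 570 → max 660
A6 regrets: 460, 860, 340, 130 → max 860
A7 regrets: 0, 880, 0, 250 → max 880
Smallest max regret = 390 → A1.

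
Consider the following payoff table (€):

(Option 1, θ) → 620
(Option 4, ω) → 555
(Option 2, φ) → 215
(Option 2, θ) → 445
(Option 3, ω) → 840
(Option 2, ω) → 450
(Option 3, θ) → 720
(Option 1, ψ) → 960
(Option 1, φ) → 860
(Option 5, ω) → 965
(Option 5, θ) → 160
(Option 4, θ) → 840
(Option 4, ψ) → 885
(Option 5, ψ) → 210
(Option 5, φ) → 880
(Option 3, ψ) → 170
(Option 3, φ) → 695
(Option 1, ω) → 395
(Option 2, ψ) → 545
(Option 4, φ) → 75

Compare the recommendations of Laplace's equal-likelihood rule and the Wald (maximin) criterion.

laplace → Option 1; maximin → Option 1 (agree)

Row averages: Option 1=708.75, Option 2=413.75, Option 3=606.25, Option 4=588.75, Option 5=553.75
Highest average = 708.75 → Option 1.
Row minima: Option 1=395, Option 2=215, Option 3=170, Option 4=75, Option 5=160
Best worst-case = 395 → Option 1.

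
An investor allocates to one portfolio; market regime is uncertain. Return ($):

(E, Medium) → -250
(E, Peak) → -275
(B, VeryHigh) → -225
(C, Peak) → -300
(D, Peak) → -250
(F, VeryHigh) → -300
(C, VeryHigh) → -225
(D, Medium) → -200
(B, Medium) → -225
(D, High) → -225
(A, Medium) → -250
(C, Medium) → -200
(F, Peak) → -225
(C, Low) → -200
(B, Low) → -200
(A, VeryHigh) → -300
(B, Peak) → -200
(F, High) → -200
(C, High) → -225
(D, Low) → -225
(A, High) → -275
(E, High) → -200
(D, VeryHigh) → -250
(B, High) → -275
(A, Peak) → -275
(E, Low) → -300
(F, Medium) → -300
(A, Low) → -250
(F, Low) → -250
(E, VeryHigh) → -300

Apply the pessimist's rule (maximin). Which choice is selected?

Row minima: A=-300, B=-275, C=-300, D=-250, E=-300, F=-300
Best worst-case = -250 → D.

D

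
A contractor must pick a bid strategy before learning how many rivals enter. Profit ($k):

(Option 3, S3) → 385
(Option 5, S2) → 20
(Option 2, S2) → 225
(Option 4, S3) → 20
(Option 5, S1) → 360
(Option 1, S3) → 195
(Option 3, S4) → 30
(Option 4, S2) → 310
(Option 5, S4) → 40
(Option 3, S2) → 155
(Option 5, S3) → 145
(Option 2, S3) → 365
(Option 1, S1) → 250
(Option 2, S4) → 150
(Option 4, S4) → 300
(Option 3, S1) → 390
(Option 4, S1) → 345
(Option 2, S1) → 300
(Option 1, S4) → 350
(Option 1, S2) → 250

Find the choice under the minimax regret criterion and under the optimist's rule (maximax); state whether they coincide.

minimax regret → Option 1; maximax → Option 3 (disagree)

Column bests: S1=390, S2=310, S3=385, S4=350.
Option 1 regrets: 140, 60, 190, 0 → max 190
Option 2 regrets: 90, 85, 20, 200 → max 200
Option 3 regrets: 0, 155, 0, 320 → max 320
Option 4 regrets: 45, 0, 365, 50 → max 365
Option 5 regrets: 30, 290, 240, 310 → max 310
Smallest max regret = 190 → Option 1.
Row maxima: Option 1=350, Option 2=365, Option 3=390, Option 4=345, Option 5=360
Best best-case = 390 → Option 3.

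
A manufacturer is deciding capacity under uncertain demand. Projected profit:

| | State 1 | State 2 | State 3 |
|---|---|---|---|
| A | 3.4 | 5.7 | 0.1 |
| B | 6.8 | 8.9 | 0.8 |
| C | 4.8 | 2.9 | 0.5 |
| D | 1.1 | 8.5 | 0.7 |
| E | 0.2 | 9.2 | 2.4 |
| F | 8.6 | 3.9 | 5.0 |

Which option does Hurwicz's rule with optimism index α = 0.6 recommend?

A: 0.6·5.7 + 0.4·0.1 = 3.46
B: 0.6·8.9 + 0.4·0.8 = 5.66
C: 0.6·4.8 + 0.4·0.5 = 3.08
D: 0.6·8.5 + 0.4·0.7 = 5.38
E: 0.6·9.2 + 0.4·0.2 = 5.6
F: 0.6·8.6 + 0.4·3.9 = 6.72
Highest Hurwicz score = 6.72 → F.

F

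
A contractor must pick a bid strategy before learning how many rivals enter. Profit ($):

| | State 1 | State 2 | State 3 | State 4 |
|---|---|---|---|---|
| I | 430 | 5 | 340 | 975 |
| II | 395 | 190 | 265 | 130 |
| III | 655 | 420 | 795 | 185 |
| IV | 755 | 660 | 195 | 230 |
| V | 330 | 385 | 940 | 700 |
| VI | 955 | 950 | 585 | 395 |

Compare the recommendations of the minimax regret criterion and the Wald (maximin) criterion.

minimax regret → VI; maximin → VI (agree)

Column bests: State 1=955, State 2=950, State 3=940, State 4=975.
I regrets: 525, 945, 600, 0 → max 945
II regrets: 560, 760, 675, 845 → max 845
III regrets: 300, 530, 145, 790 → max 790
IV regrets: 200, 290, 745, 745 → max 745
V regrets: 625, 565, 0, 275 → max 625
VI regrets: 0, 0, 355, 580 → max 580
Smallest max regret = 580 → VI.
Row minima: I=5, II=130, III=185, IV=195, V=330, VI=395
Best worst-case = 395 → VI.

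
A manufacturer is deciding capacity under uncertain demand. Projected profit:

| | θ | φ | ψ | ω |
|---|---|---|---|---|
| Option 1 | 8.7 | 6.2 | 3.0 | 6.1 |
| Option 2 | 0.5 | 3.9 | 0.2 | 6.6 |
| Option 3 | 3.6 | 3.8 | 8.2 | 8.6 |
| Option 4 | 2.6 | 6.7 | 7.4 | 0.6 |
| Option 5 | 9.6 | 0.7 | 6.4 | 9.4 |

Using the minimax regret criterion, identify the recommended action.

Column bests: θ=9.6, φ=6.7, ψ=8.2, ω=9.4.
Option 1 regrets: 0.9, 0.5, 5.2, 3.3 → max 5.2
Option 2 regrets: 9.1, 2.8, 8.0, 2.8 → max 9.1
Option 3 regrets: 6.0, 2.9, 0.0, 0.8 → max 6.0
Option 4 regrets: 7.0, 0.0, 0.8, 8.8 → max 8.8
Option 5 regrets: 0.0, 6.0, 1.8, 0.0 → max 6.0
Smallest max regret = 5.2 → Option 1.

Option 1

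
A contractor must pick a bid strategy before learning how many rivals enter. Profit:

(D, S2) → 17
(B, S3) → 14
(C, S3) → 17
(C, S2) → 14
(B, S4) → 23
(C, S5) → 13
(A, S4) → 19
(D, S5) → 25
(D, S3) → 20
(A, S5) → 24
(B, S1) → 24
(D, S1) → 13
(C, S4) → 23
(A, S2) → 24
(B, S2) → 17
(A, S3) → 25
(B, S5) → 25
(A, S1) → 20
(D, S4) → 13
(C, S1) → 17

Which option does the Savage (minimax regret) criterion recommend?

A

Column bests: S1=24, S2=24, S3=25, S4=23, S5=25.
A regrets: 4, 0, 0, 4, 1 → max 4
B regrets: 0, 7, 11, 0, 0 → max 11
C regrets: 7, 10, 8, 0, 12 → max 12
D regrets: 11, 7, 5, 10, 0 → max 11
Smallest max regret = 4 → A.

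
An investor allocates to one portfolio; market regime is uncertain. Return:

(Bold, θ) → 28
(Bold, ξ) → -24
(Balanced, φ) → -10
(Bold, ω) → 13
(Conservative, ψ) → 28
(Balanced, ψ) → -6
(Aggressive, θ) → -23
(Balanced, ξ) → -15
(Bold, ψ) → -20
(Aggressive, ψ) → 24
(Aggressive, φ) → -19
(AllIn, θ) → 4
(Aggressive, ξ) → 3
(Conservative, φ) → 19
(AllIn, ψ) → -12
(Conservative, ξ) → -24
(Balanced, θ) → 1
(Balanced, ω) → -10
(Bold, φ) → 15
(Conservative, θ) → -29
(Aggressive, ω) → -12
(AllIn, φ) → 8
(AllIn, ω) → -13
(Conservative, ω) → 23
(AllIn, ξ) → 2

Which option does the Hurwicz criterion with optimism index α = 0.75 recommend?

Conservative: 0.75·28 + 0.25·(-29) = 13.75
Balanced: 0.75·1 + 0.25·(-15) = -3
Aggressive: 0.75·24 + 0.25·(-23) = 12.25
Bold: 0.75·28 + 0.25·(-24) = 15
AllIn: 0.75·8 + 0.25·(-13) = 2.75
Highest Hurwicz score = 15 → Bold.

Bold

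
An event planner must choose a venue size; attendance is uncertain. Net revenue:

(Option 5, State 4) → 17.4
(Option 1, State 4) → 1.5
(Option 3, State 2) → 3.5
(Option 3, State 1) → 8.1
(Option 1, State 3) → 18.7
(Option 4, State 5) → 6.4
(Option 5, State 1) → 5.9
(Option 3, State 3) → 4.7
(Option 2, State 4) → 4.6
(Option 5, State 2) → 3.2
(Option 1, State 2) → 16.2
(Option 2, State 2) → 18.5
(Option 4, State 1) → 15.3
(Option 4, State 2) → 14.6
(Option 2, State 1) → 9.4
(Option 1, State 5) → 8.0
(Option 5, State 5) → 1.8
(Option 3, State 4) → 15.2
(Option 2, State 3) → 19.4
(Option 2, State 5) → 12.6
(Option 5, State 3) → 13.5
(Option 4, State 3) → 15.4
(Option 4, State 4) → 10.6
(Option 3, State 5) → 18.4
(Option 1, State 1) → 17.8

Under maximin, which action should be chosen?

Option 4

Row minima: Option 1=1.5, Option 2=4.6, Option 3=3.5, Option 4=6.4, Option 5=1.8
Best worst-case = 6.4 → Option 4.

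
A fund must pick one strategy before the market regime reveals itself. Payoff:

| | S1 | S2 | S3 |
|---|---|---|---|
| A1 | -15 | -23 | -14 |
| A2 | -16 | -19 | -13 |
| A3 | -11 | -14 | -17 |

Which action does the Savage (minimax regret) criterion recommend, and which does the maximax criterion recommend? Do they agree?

Column bests: S1=-11, S2=-14, S3=-13.
A1 regrets: 4, 9, 1 → max 9
A2 regrets: 5, 5, 0 → max 5
A3 regrets: 0, 0, 4 → max 4
Smallest max regret = 4 → A3.
Row maxima: A1=-14, A2=-13, A3=-11
Best best-case = -11 → A3.

minimax regret → A3; maximax → A3 (agree)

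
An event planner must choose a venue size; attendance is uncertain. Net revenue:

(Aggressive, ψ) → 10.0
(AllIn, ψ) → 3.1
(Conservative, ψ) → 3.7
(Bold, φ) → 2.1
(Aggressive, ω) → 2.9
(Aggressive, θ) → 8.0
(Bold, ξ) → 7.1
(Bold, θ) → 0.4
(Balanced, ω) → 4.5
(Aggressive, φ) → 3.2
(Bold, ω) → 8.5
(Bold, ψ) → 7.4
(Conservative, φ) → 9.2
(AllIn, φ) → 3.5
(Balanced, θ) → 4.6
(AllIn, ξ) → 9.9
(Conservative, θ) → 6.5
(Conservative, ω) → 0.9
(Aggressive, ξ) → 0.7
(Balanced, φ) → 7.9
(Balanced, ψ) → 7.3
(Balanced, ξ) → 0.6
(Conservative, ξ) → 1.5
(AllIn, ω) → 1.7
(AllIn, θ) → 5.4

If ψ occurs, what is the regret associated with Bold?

2.6

Best payoff under ψ is 10.0.
Regret = 10.0 − 7.4 = 2.6.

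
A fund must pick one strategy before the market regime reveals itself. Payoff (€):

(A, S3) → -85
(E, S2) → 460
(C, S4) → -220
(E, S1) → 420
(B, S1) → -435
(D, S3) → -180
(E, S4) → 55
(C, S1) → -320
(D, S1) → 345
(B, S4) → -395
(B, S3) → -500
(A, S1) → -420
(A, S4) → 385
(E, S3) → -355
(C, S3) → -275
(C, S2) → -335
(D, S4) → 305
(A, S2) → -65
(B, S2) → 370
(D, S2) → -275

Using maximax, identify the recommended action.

E

Row maxima: A=385, B=370, C=-220, D=345, E=460
Best best-case = 460 → E.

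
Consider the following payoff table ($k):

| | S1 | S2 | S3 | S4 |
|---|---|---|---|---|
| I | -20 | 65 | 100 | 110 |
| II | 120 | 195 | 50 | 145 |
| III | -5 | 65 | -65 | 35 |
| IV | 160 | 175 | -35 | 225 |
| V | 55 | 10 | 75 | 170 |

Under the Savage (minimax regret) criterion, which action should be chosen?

Column bests: S1=160, S2=195, S3=100, S4=225.
I regrets: 180, 130, 0, 115 → max 180
II regrets: 40, 0, 50, 80 → max 80
III regrets: 165, 130, 165, 190 → max 190
IV regrets: 0, 20, 135, 0 → max 135
V regrets: 105, 185, 25, 55 → max 185
Smallest max regret = 80 → II.

II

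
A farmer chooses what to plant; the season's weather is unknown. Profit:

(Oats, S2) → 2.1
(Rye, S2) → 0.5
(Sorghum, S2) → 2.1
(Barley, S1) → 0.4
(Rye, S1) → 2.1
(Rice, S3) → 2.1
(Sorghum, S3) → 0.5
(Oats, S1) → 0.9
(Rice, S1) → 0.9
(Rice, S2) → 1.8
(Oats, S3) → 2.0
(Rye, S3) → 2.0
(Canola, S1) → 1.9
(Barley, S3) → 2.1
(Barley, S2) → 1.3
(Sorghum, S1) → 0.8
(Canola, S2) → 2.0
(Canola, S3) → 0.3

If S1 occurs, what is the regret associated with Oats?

1.2

Best payoff under S1 is 2.1.
Regret = 2.1 − 0.9 = 1.2.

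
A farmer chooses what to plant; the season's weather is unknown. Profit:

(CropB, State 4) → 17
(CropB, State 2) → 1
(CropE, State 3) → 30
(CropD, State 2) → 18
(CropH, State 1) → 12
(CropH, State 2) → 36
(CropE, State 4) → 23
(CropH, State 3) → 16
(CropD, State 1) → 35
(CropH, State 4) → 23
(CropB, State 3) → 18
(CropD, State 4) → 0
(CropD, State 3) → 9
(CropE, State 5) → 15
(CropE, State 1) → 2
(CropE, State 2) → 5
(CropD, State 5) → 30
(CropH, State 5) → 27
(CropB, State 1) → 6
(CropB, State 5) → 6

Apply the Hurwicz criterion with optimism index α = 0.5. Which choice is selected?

CropB: 0.5·18 + 0.5·1 = 9.5
CropD: 0.5·35 + 0.5·0 = 17.5
CropH: 0.5·36 + 0.5·12 = 24
CropE: 0.5·30 + 0.5·2 = 16
Highest Hurwicz score = 24 → CropH.

CropH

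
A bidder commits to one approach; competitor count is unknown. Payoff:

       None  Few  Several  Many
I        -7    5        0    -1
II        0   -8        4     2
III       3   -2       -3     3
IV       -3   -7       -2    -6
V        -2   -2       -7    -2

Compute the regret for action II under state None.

3

Best payoff under None is 3.
Regret = 3 − 0 = 3.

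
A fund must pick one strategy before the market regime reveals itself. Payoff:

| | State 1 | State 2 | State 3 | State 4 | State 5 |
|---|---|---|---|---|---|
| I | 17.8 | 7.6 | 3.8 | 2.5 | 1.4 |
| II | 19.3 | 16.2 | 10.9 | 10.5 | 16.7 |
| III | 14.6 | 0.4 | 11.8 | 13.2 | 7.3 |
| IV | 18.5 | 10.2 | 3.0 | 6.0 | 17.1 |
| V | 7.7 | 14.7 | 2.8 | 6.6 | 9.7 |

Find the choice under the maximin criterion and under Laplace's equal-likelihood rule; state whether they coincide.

maximin → II; laplace → II (agree)

Row minima: I=1.4, II=10.5, III=0.4, IV=3.0, V=2.8
Best worst-case = 10.5 → II.
Row averages: I=6.62, II=14.72, III=9.46, IV=10.96, V=8.3
Highest average = 14.72 → II.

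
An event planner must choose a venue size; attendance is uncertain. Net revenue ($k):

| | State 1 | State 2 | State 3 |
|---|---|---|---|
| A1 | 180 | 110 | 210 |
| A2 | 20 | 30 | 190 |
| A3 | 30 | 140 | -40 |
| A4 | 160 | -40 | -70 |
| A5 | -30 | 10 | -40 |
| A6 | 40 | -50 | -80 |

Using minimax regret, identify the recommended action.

Column bests: State 1=180, State 2=140, State 3=210.
A1 regrets: 0, 30, 0 → max 30
A2 regrets: 160, 110, 20 → max 160
A3 regrets: 150, 0, 250 → max 250
A4 regrets: 20, 180, 280 → max 280
A5 regrets: 210, 130, 250 → max 250
A6 regrets: 140, 190, 290 → max 290
Smallest max regret = 30 → A1.

A1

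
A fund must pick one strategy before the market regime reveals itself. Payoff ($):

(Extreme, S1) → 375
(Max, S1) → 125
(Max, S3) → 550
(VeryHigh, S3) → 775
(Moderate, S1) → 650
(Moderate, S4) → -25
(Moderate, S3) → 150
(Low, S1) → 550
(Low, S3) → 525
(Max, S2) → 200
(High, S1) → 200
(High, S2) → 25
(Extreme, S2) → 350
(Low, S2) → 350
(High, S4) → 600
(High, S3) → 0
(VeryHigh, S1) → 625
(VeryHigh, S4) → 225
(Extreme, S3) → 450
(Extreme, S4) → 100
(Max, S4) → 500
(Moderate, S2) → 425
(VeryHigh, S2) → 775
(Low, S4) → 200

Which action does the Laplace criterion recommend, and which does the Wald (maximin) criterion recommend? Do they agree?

laplace → VeryHigh; maximin → VeryHigh (agree)

Row averages: Low=406.25, Moderate=300, High=206.25, VeryHigh=600, Extreme=318.75, Max=343.75
Highest average = 600 → VeryHigh.
Row minima: Low=200, Moderate=-25, High=0, VeryHigh=225, Extreme=100, Max=125
Best worst-case = 225 → VeryHigh.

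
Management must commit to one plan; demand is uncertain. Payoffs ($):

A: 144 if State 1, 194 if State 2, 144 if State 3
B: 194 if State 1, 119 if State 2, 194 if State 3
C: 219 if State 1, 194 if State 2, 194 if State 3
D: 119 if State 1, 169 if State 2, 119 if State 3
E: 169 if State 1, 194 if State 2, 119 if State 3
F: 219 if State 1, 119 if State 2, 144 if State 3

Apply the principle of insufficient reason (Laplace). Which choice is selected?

Row averages: A=482/3, B=169, C=607/3, D=407/3, E=482/3, F=482/3
Highest average = 607/3 → C.

C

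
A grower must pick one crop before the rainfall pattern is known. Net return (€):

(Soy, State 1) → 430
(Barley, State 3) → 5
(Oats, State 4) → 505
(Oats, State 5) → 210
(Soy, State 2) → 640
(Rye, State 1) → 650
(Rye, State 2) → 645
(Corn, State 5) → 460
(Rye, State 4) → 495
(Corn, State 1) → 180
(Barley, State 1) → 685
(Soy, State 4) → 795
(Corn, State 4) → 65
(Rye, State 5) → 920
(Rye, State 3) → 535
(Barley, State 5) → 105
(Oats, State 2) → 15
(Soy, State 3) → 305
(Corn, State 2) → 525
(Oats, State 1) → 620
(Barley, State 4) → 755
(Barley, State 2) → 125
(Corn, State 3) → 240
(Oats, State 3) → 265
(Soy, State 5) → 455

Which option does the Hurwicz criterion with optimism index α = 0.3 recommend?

Rye

Soy: 0.3·795 + 0.7·305 = 452
Rye: 0.3·920 + 0.7·495 = 622.5
Oats: 0.3·620 + 0.7·15 = 196.5
Corn: 0.3·525 + 0.7·65 = 203
Barley: 0.3·755 + 0.7·5 = 230
Highest Hurwicz score = 622.5 → Rye.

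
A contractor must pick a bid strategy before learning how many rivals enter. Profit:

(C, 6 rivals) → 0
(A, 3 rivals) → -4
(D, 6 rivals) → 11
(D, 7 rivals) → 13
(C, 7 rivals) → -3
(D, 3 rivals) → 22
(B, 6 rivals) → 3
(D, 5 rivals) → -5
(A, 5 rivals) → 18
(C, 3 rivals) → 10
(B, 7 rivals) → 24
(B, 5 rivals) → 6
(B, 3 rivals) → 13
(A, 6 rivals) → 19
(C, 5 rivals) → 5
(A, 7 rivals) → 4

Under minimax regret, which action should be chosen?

Column bests: 3 rivals=22, 5 rivals=18, 6 rivals=19, 7 rivals=24.
A regrets: 26, 0, 0, 20 → max 26
B regrets: 9, 12, 16, 0 → max 16
C regrets: 12, 13, 19, 27 → max 27
D regrets: 0, 23, 8, 11 → max 23
Smallest max regret = 16 → B.

B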